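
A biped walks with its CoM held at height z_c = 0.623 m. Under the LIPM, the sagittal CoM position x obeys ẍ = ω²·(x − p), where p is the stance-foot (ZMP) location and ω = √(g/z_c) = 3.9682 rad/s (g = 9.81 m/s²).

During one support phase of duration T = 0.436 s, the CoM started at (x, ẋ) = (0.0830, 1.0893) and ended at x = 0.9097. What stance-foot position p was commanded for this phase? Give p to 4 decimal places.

p = 0.0428

ωT = 3.9682·0.436 = 1.730135; cosh(ωT) = 2.909339, sinh(ωT) = 2.732078
x(T) = p + (x₀−p)·cosh(ωT) + (ẋ₀/ω)·sinh(ωT) ⇒ p·(1 − cosh) = x(T) − x₀·cosh − (ẋ₀/ω)·sinh
numerator   = 0.9097 − (0.0830)·2.909339 − (1.0893/3.9682)·2.732078 = -0.081751
denominator = 1 − 2.909339 = -1.909339
p = -0.081751 / -1.909339 = 0.0428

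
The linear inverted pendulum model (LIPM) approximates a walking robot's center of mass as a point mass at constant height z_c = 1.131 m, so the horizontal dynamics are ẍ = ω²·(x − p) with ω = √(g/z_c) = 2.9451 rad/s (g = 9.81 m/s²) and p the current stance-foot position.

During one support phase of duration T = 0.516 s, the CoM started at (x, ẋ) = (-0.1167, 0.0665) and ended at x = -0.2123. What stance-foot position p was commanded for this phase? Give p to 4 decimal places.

p = -0.0129

ωT = 2.9451·0.516 = 1.519672; cosh(ωT) = 2.394754, sinh(ωT) = 2.175970
x(T) = p + (x₀−p)·cosh(ωT) + (ẋ₀/ω)·sinh(ωT) ⇒ p·(1 − cosh) = x(T) − x₀·cosh − (ẋ₀/ω)·sinh
numerator   = -0.2123 − (-0.1167)·2.394754 − (0.0665/2.9451)·2.175970 = 0.018035
denominator = 1 − 2.394754 = -1.394754
p = 0.018035 / -1.394754 = -0.0129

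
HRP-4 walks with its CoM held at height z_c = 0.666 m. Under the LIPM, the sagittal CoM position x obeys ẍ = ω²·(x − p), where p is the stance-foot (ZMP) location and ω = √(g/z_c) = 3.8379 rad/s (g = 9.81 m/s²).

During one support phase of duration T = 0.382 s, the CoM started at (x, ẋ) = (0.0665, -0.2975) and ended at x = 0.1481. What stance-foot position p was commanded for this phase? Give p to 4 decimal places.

p = -0.1212

ωT = 3.8379·0.382 = 1.466078; cosh(ωT) = 2.281520, sinh(ωT) = 2.050690
x(T) = p + (x₀−p)·cosh(ωT) + (ẋ₀/ω)·sinh(ωT) ⇒ p·(1 − cosh) = x(T) − x₀·cosh − (ẋ₀/ω)·sinh
numerator   = 0.1481 − (0.0665)·2.281520 − (-0.2975/3.8379)·2.050690 = 0.155341
denominator = 1 − 2.281520 = -1.281520
p = 0.155341 / -1.281520 = -0.1212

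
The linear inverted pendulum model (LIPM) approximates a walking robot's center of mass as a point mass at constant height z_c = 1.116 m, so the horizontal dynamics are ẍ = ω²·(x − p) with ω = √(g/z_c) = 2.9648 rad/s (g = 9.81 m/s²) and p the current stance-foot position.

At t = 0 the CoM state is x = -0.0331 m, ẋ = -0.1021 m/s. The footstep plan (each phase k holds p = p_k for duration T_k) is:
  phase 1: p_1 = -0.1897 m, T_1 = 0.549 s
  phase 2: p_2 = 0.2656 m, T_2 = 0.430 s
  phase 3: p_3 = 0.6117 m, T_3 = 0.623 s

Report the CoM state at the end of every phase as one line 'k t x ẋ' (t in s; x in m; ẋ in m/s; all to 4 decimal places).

1 0.5490 0.1401 0.8665
2 0.9790 0.5056 1.0576
3 1.6020 1.3697 2.4638

phase 1: p=-0.1897, T=0.549, ωT=1.627675, cosh=2.644204, sinh=2.447819; start (x,ẋ)=(-0.033100, -0.102100) → end (x,ẋ)=(0.140086, 0.866519)
phase 2: p=0.2656, T=0.430, ωT=1.274864, cosh=1.928842, sinh=1.649373; start (x,ẋ)=(0.140086, 0.866519) → end (x,ẋ)=(0.505564, 1.057606)
phase 3: p=0.6117, T=0.623, ωT=1.847070, cosh=3.249457, sinh=3.091758; start (x,ẋ)=(0.505564, 1.057606) → end (x,ẋ)=(1.369709, 2.463751)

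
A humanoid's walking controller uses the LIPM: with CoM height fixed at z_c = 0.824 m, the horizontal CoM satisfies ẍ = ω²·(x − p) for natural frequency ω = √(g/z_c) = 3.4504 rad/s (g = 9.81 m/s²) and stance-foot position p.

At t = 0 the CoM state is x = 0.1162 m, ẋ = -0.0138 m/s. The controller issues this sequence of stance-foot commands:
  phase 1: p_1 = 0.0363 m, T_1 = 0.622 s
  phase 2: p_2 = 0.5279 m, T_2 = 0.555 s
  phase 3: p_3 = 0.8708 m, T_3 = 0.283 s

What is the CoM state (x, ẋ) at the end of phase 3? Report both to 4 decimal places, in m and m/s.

phase 1: p=0.0363, T=0.622, ωT=2.146149, cosh=4.334397, sinh=4.217463; start (x,ẋ)=(0.116200, -0.013800) → end (x,ẋ)=(0.365750, 1.102885)
phase 2: p=0.5279, T=0.555, ωT=1.914972, cosh=3.467047, sinh=3.319701; start (x,ẋ)=(0.365750, 1.102885) → end (x,ẋ)=(1.026828, 1.966445)
phase 3: p=0.8708, T=0.283, ωT=0.976463, cosh=1.515845, sinh=1.139204; start (x,ẋ)=(1.026828, 1.966445) → end (x,ẋ)=(1.756567, 3.594127)

x = 1.7566, ẋ = 3.5941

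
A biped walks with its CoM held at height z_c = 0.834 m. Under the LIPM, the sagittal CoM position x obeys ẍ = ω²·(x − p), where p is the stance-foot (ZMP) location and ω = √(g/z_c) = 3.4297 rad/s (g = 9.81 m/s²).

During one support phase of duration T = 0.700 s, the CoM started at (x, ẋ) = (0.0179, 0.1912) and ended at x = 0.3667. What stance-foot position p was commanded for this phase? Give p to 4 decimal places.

ωT = 3.4297·0.700 = 2.400790; cosh(ωT) = 5.561267, sinh(ωT) = 5.470621
x(T) = p + (x₀−p)·cosh(ωT) + (ẋ₀/ω)·sinh(ωT) ⇒ p·(1 − cosh) = x(T) − x₀·cosh − (ẋ₀/ω)·sinh
numerator   = 0.3667 − (0.0179)·5.561267 − (0.1912/3.4297)·5.470621 = -0.037825
denominator = 1 − 5.561267 = -4.561267
p = -0.037825 / -4.561267 = 0.0083

p = 0.0083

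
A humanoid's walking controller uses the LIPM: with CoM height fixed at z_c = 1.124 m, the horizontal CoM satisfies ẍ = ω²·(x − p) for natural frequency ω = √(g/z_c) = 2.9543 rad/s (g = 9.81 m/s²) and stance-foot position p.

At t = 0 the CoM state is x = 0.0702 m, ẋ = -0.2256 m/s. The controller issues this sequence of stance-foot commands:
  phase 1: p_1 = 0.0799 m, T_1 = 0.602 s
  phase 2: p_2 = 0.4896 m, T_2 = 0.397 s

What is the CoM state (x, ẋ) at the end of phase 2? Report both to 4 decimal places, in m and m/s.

x = -1.0572, ẋ = -4.2055

phase 1: p=0.0799, T=0.602, ωT=1.778489, cosh=3.044897, sinh=2.876004; start (x,ẋ)=(0.070200, -0.225600) → end (x,ẋ)=(-0.169257, -0.769346)
phase 2: p=0.4896, T=0.397, ωT=1.172857, cosh=1.770346, sinh=1.460865; start (x,ẋ)=(-0.169257, -0.769346) → end (x,ẋ)=(-1.057236, -4.205523)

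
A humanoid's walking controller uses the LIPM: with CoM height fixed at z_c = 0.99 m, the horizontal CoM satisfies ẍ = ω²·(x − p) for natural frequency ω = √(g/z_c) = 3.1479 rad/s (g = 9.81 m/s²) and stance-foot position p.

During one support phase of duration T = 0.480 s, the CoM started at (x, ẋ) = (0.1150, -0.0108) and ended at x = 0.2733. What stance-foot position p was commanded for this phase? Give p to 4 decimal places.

p = -0.0054

ωT = 3.1479·0.480 = 1.510992; cosh(ωT) = 2.375957, sinh(ωT) = 2.155266
x(T) = p + (x₀−p)·cosh(ωT) + (ẋ₀/ω)·sinh(ωT) ⇒ p·(1 − cosh) = x(T) − x₀·cosh − (ẋ₀/ω)·sinh
numerator   = 0.2733 − (0.1150)·2.375957 − (-0.0108/3.1479)·2.155266 = 0.007459
denominator = 1 − 2.375957 = -1.375957
p = 0.007459 / -1.375957 = -0.0054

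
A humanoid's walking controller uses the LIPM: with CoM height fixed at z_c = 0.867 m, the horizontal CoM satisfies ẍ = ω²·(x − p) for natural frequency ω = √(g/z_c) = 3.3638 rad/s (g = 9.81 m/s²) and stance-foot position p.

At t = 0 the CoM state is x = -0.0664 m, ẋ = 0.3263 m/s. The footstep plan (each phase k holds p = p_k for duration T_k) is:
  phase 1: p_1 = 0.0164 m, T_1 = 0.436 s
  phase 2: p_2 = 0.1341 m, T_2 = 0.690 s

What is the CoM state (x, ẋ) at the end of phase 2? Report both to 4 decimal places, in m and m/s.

x = -0.1596, ẋ = -0.9354

phase 1: p=0.0164, T=0.436, ωT=1.466617, cosh=2.282625, sinh=2.051920; start (x,ẋ)=(-0.066400, 0.326300) → end (x,ẋ)=(0.026442, 0.173314)
phase 2: p=0.1341, T=0.690, ωT=2.321022, cosh=5.142126, sinh=5.043953; start (x,ẋ)=(0.026442, 0.173314) → end (x,ẋ)=(-0.159610, -0.935415)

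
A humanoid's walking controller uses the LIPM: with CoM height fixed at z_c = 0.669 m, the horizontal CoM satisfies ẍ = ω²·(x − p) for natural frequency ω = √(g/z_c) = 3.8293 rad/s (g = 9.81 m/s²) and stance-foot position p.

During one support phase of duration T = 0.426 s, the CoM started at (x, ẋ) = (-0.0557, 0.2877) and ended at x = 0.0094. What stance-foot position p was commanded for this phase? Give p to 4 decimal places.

ωT = 3.8293·0.426 = 1.631282; cosh(ωT) = 2.653050, sinh(ωT) = 2.457371
x(T) = p + (x₀−p)·cosh(ωT) + (ẋ₀/ω)·sinh(ωT) ⇒ p·(1 − cosh) = x(T) − x₀·cosh − (ẋ₀/ω)·sinh
numerator   = 0.0094 − (-0.0557)·2.653050 − (0.2877/3.8293)·2.457371 = -0.027450
denominator = 1 − 2.653050 = -1.653050
p = -0.027450 / -1.653050 = 0.0166

p = 0.0166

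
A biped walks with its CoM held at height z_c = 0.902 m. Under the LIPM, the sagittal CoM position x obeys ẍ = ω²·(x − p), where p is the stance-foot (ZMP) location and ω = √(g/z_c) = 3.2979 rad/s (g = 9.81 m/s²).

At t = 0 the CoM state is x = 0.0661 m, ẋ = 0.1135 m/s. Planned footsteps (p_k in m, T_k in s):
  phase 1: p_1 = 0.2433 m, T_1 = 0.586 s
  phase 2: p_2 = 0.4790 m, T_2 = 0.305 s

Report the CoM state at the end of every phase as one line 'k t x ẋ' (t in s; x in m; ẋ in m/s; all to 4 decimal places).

1 0.5860 -0.2651 -1.5757
2 0.8910 -1.2403 -5.3487

phase 1: p=0.2433, T=0.586, ωT=1.932569, cosh=3.526005, sinh=3.381230; start (x,ẋ)=(0.066100, 0.113500) → end (x,ẋ)=(-0.265140, -1.575748)
phase 2: p=0.4790, T=0.305, ωT=1.005859, cosh=1.549993, sinh=1.184263; start (x,ẋ)=(-0.265140, -1.575748) → end (x,ẋ)=(-1.240257, -5.348699)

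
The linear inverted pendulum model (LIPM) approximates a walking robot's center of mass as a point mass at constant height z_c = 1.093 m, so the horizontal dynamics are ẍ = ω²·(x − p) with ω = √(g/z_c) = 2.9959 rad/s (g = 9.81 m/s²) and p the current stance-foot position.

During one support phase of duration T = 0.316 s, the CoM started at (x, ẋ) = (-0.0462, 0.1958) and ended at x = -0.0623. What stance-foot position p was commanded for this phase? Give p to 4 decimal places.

p = 0.1354

ωT = 2.9959·0.316 = 0.946704; cosh(ωT) = 1.482610, sinh(ωT) = 1.094592
x(T) = p + (x₀−p)·cosh(ωT) + (ẋ₀/ω)·sinh(ωT) ⇒ p·(1 − cosh) = x(T) − x₀·cosh − (ẋ₀/ω)·sinh
numerator   = -0.0623 − (-0.0462)·1.482610 − (0.1958/2.9959)·1.094592 = -0.065342
denominator = 1 − 1.482610 = -0.482610
p = -0.065342 / -0.482610 = 0.1354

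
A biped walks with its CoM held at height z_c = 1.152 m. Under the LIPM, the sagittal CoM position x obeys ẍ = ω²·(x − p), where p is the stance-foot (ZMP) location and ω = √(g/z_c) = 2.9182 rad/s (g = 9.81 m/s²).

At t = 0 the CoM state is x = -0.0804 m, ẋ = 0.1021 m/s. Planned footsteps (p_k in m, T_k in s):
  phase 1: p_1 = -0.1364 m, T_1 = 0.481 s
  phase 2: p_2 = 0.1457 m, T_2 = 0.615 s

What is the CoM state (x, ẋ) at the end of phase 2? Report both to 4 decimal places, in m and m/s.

phase 1: p=-0.1364, T=0.481, ωT=1.403654, cosh=2.157872, sinh=1.912174; start (x,ẋ)=(-0.080400, 0.102100) → end (x,ẋ)=(0.051343, 0.532805)
phase 2: p=0.1457, T=0.615, ωT=1.794693, cosh=3.091903, sinh=2.925724; start (x,ẋ)=(0.051343, 0.532805) → end (x,ẋ)=(0.388135, 0.841771)

x = 0.3881, ẋ = 0.8418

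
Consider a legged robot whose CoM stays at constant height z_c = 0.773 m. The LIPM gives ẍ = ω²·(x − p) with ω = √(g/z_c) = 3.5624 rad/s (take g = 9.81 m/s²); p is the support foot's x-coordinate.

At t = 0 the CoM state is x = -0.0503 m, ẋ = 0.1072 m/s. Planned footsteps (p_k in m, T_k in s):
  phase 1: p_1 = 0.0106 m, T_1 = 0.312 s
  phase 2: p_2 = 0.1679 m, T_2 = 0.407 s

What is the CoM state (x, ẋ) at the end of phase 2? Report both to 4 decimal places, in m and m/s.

x = -0.3889, ẋ = -1.8269

phase 1: p=0.0106, T=0.312, ωT=1.111469, cosh=1.683947, sinh=1.354872; start (x,ẋ)=(-0.050300, 0.107200) → end (x,ẋ)=(-0.051181, -0.113421)
phase 2: p=0.1679, T=0.407, ωT=1.449897, cosh=2.248635, sinh=2.014040; start (x,ẋ)=(-0.051181, -0.113421) → end (x,ẋ)=(-0.388858, -1.826911)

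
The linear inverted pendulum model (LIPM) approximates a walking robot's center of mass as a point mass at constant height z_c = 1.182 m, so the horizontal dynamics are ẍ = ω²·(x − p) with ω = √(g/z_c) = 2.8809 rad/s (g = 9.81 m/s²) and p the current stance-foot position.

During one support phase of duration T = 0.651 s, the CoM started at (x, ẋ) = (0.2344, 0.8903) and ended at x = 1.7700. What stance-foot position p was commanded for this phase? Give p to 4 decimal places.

p = -0.0013

ωT = 2.8809·0.651 = 1.875466; cosh(ωT) = 3.338571, sinh(ωT) = 3.185287
x(T) = p + (x₀−p)·cosh(ωT) + (ẋ₀/ω)·sinh(ωT) ⇒ p·(1 − cosh) = x(T) − x₀·cosh − (ẋ₀/ω)·sinh
numerator   = 1.7700 − (0.2344)·3.338571 − (0.8903/2.8809)·3.185287 = 0.003073
denominator = 1 − 3.338571 = -2.338571
p = 0.003073 / -2.338571 = -0.0013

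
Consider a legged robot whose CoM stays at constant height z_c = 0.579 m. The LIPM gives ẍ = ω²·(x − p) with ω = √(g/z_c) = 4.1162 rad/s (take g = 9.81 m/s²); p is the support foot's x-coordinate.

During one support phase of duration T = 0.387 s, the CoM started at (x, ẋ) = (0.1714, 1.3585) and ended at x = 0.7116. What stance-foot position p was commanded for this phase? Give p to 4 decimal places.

p = 0.3238

ωT = 4.1162·0.387 = 1.592969; cosh(ωT) = 2.560826, sinh(ωT) = 2.357505
x(T) = p + (x₀−p)·cosh(ωT) + (ẋ₀/ω)·sinh(ωT) ⇒ p·(1 − cosh) = x(T) − x₀·cosh − (ẋ₀/ω)·sinh
numerator   = 0.7116 − (0.1714)·2.560826 − (1.3585/4.1162)·2.357505 = -0.505391
denominator = 1 − 2.560826 = -1.560826
p = -0.505391 / -1.560826 = 0.3238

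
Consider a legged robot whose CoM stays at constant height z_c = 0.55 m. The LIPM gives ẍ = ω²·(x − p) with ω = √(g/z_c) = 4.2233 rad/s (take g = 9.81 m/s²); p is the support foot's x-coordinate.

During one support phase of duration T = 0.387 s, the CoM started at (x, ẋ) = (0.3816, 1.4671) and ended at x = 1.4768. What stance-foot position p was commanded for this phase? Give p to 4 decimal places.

ωT = 4.2233·0.387 = 1.634417; cosh(ωT) = 2.660767, sinh(ωT) = 2.465701
x(T) = p + (x₀−p)·cosh(ωT) + (ẋ₀/ω)·sinh(ωT) ⇒ p·(1 − cosh) = x(T) − x₀·cosh − (ẋ₀/ω)·sinh
numerator   = 1.4768 − (0.3816)·2.660767 − (1.4671/4.2233)·2.465701 = -0.395090
denominator = 1 − 2.660767 = -1.660767
p = -0.395090 / -1.660767 = 0.2379

p = 0.2379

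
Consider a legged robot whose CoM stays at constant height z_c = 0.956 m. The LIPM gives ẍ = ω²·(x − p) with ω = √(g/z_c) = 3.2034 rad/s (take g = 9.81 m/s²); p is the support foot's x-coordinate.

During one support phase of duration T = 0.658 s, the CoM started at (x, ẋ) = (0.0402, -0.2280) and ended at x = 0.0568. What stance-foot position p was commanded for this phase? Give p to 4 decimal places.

ωT = 3.2034·0.658 = 2.107837; cosh(ωT) = 4.175961, sinh(ωT) = 4.054460
x(T) = p + (x₀−p)·cosh(ωT) + (ẋ₀/ω)·sinh(ωT) ⇒ p·(1 − cosh) = x(T) − x₀·cosh − (ẋ₀/ω)·sinh
numerator   = 0.0568 − (0.0402)·4.175961 − (-0.2280/3.2034)·4.054460 = 0.177500
denominator = 1 − 4.175961 = -3.175961
p = 0.177500 / -3.175961 = -0.0559

p = -0.0559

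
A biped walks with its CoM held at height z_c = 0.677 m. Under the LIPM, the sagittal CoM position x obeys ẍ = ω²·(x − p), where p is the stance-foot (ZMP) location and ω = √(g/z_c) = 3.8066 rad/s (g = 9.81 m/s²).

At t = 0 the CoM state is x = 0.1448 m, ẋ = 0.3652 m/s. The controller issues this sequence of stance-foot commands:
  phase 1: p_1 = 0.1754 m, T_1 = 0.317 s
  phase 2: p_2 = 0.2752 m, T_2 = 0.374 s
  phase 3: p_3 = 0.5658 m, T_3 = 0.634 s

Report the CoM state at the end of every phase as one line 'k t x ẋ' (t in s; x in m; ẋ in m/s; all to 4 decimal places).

1 0.3170 0.2657 0.4877
2 0.6910 0.5048 1.0003
3 1.3250 1.6786 4.3464

phase 1: p=0.1754, T=0.317, ωT=1.206692, cosh=1.820798, sinh=1.521613; start (x,ẋ)=(0.144800, 0.365200) → end (x,ẋ)=(0.265665, 0.487715)
phase 2: p=0.2752, T=0.374, ωT=1.423668, cosh=2.196577, sinh=1.955748; start (x,ẋ)=(0.265665, 0.487715) → end (x,ẋ)=(0.504833, 1.000318)
phase 3: p=0.5658, T=0.634, ωT=2.413384, cosh=5.630609, sinh=5.541097; start (x,ẋ)=(0.504833, 1.000318) → end (x,ẋ)=(1.678636, 4.346437)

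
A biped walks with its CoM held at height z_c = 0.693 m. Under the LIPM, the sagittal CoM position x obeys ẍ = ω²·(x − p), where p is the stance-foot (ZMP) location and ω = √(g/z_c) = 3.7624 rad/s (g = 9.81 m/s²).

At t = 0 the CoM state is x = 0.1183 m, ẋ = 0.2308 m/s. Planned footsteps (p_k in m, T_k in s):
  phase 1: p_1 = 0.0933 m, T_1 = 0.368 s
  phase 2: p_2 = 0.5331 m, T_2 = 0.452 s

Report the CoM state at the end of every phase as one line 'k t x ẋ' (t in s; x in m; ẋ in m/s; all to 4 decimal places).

1 0.3680 0.2611 0.6657
2 0.8200 0.2319 -0.8249

phase 1: p=0.0933, T=0.368, ωT=1.384563, cosh=2.121757, sinh=1.871324; start (x,ẋ)=(0.118300, 0.230800) → end (x,ẋ)=(0.261138, 0.665718)
phase 2: p=0.5331, T=0.452, ωT=1.700605, cosh=2.829916, sinh=2.647343; start (x,ẋ)=(0.261138, 0.665718) → end (x,ẋ)=(0.231891, -0.824912)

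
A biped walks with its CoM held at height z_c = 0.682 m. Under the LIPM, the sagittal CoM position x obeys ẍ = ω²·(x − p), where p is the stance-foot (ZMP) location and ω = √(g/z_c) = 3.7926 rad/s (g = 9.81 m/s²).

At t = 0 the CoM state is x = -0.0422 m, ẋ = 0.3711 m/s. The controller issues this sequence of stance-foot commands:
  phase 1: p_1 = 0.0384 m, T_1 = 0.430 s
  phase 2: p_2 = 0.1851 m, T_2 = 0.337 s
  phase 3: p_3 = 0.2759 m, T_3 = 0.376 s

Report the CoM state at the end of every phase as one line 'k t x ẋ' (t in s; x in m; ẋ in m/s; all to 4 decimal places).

phase 1: p=0.0384, T=0.430, ωT=1.630818, cosh=2.651910, sinh=2.456141; start (x,ẋ)=(-0.042200, 0.371100) → end (x,ẋ)=(0.064986, 0.233322)
phase 2: p=0.1851, T=0.337, ωT=1.278106, cosh=1.934200, sinh=1.655635; start (x,ẋ)=(0.064986, 0.233322) → end (x,ẋ)=(0.054630, -0.302926)
phase 3: p=0.2759, T=0.376, ωT=1.426018, cosh=2.201177, sinh=1.960914; start (x,ẋ)=(0.054630, -0.302926) → end (x,ẋ)=(-0.367779, -2.312371)

1 0.4300 0.0650 0.2333
2 0.7670 0.0546 -0.3029
3 1.1430 -0.3678 -2.3124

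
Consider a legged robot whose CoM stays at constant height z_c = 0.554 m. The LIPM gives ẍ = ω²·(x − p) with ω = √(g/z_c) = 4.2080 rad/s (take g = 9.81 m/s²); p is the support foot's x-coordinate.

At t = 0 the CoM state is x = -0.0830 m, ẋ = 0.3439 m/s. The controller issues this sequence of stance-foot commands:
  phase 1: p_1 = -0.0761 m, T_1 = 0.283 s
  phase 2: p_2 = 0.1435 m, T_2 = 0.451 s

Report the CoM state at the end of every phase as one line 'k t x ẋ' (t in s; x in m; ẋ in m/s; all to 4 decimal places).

phase 1: p=-0.0761, T=0.283, ωT=1.190864, cosh=1.796941, sinh=1.492982; start (x,ẋ)=(-0.083000, 0.343900) → end (x,ẋ)=(0.033515, 0.574619)
phase 2: p=0.1435, T=0.451, ωT=1.897808, cosh=3.410576, sinh=3.260679; start (x,ẋ)=(0.033515, 0.574619) → end (x,ẋ)=(0.213648, 0.450690)

1 0.2830 0.0335 0.5746
2 0.7340 0.2136 0.4507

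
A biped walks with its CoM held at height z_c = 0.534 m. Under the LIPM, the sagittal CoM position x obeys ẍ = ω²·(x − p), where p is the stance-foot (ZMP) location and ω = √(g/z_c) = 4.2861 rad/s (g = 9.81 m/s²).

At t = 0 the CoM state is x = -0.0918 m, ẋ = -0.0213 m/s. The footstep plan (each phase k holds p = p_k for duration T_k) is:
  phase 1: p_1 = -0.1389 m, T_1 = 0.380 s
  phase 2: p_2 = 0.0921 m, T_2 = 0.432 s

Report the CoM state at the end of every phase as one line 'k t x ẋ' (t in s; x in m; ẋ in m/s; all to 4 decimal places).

1 0.3800 -0.0264 0.4383
2 0.8120 0.0230 -0.1475

phase 1: p=-0.1389, T=0.380, ωT=1.628718, cosh=2.646758, sinh=2.450577; start (x,ẋ)=(-0.091800, -0.021300) → end (x,ẋ)=(-0.026416, 0.438335)
phase 2: p=0.0921, T=0.432, ωT=1.851595, cosh=3.263480, sinh=3.106493; start (x,ẋ)=(-0.026416, 0.438335) → end (x,ẋ)=(0.023024, -0.147511)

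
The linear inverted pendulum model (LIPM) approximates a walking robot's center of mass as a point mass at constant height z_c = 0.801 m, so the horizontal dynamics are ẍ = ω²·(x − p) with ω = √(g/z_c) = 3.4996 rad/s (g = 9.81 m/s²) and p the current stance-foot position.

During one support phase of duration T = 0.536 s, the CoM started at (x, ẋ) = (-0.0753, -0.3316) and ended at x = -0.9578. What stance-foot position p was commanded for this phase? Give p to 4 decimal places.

p = 0.1729

ωT = 3.4996·0.536 = 1.875786; cosh(ωT) = 3.339589, sinh(ωT) = 3.186355
x(T) = p + (x₀−p)·cosh(ωT) + (ẋ₀/ω)·sinh(ωT) ⇒ p·(1 − cosh) = x(T) − x₀·cosh − (ẋ₀/ω)·sinh
numerator   = -0.9578 − (-0.0753)·3.339589 − (-0.3316/3.4996)·3.186355 = -0.404410
denominator = 1 − 3.339589 = -2.339589
p = -0.404410 / -2.339589 = 0.1729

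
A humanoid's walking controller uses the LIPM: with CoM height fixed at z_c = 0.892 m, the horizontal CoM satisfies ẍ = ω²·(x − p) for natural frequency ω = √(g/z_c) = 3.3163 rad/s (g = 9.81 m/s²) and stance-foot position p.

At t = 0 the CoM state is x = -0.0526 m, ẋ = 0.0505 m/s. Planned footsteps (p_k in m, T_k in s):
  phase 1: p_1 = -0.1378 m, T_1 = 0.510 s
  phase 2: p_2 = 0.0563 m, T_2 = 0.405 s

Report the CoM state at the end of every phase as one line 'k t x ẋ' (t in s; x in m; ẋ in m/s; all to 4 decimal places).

phase 1: p=-0.1378, T=0.510, ωT=1.691313, cosh=2.805439, sinh=2.621162; start (x,ẋ)=(-0.052600, 0.050500) → end (x,ẋ)=(0.141138, 0.882281)
phase 2: p=0.0563, T=0.405, ωT=1.343102, cosh=2.045971, sinh=1.784936; start (x,ẋ)=(0.141138, 0.882281) → end (x,ẋ)=(0.704747, 2.307309)

1 0.5100 0.1411 0.8823
2 0.9150 0.7047 2.3073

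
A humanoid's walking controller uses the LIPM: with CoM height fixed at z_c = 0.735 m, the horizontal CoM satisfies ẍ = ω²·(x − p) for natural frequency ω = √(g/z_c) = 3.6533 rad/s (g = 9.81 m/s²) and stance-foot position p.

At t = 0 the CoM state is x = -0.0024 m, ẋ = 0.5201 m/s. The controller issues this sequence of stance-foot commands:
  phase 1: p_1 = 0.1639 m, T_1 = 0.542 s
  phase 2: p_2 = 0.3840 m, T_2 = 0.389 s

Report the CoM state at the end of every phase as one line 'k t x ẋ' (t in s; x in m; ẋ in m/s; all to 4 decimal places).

1 0.5420 0.0559 -0.2389
2 0.9310 -0.4626 -2.8610

phase 1: p=0.1639, T=0.542, ωT=1.980089, cosh=3.690721, sinh=3.552664; start (x,ẋ)=(-0.002400, 0.520100) → end (x,ẋ)=(0.055906, -0.238855)
phase 2: p=0.3840, T=0.389, ωT=1.421134, cosh=2.191627, sinh=1.950187; start (x,ẋ)=(0.055906, -0.238855) → end (x,ẋ)=(-0.462564, -2.861024)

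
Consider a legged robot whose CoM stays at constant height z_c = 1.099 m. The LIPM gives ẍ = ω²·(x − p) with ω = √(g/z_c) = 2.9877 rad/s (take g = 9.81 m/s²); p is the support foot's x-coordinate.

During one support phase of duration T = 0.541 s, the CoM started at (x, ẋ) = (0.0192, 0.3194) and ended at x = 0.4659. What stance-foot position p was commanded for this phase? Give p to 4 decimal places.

ωT = 2.9877·0.541 = 1.616346; cosh(ωT) = 2.616641, sinh(ωT) = 2.418018
x(T) = p + (x₀−p)·cosh(ωT) + (ẋ₀/ω)·sinh(ωT) ⇒ p·(1 − cosh) = x(T) − x₀·cosh − (ẋ₀/ω)·sinh
numerator   = 0.4659 − (0.0192)·2.616641 − (0.3194/2.9877)·2.418018 = 0.157162
denominator = 1 − 2.616641 = -1.616641
p = 0.157162 / -1.616641 = -0.0972

p = -0.0972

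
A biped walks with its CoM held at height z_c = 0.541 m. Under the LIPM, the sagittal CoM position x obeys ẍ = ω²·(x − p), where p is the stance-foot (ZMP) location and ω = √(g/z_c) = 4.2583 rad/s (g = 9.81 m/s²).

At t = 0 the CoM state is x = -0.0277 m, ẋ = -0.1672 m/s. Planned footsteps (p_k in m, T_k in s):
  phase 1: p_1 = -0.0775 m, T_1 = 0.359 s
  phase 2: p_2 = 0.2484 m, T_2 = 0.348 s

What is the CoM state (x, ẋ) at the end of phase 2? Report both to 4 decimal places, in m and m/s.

x = -0.3967, ẋ = -2.4503

phase 1: p=-0.0775, T=0.359, ωT=1.528730, cosh=2.414562, sinh=2.197752; start (x,ẋ)=(-0.027700, -0.167200) → end (x,ẋ)=(-0.043548, 0.062348)
phase 2: p=0.2484, T=0.348, ωT=1.481888, cosh=2.314229, sinh=2.087020; start (x,ẋ)=(-0.043548, 0.062348) → end (x,ẋ)=(-0.396678, -2.450305)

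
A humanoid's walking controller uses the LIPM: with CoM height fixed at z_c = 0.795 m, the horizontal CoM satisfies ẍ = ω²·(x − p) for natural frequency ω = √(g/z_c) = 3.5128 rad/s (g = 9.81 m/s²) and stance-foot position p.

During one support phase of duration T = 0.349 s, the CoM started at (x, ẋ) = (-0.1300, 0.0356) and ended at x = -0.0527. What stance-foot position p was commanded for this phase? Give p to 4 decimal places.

p = -0.2023

ωT = 3.5128·0.349 = 1.225967; cosh(ωT) = 1.850467, sinh(ωT) = 1.556993
x(T) = p + (x₀−p)·cosh(ωT) + (ẋ₀/ω)·sinh(ωT) ⇒ p·(1 − cosh) = x(T) − x₀·cosh − (ẋ₀/ω)·sinh
numerator   = -0.0527 − (-0.1300)·1.850467 − (0.0356/3.5128)·1.556993 = 0.172082
denominator = 1 − 1.850467 = -0.850467
p = 0.172082 / -0.850467 = -0.2023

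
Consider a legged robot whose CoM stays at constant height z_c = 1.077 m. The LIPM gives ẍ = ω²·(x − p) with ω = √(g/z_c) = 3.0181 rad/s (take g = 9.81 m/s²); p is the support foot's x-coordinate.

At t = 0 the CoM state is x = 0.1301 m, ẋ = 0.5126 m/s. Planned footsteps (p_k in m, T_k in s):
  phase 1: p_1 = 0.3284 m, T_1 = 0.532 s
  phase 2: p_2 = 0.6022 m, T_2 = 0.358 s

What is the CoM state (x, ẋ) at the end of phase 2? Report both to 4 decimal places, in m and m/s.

x = -0.0689, ẋ = -1.6693

phase 1: p=0.3284, T=0.532, ωT=1.605629, cosh=2.590878, sinh=2.390115; start (x,ẋ)=(0.130100, 0.512600) → end (x,ẋ)=(0.220571, -0.102374)
phase 2: p=0.6022, T=0.358, ωT=1.080480, cosh=1.642763, sinh=1.303330; start (x,ẋ)=(0.220571, -0.102374) → end (x,ẋ)=(-0.068935, -1.669346)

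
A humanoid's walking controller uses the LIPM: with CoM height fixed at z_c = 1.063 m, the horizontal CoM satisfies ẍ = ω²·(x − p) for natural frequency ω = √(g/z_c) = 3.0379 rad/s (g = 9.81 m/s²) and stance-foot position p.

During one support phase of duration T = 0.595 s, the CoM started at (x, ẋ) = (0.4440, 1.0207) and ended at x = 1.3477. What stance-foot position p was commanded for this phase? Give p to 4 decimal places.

p = 0.4875

ωT = 3.0379·0.595 = 1.807550; cosh(ωT) = 3.129777, sinh(ωT) = 2.965721
x(T) = p + (x₀−p)·cosh(ωT) + (ẋ₀/ω)·sinh(ωT) ⇒ p·(1 − cosh) = x(T) − x₀·cosh − (ẋ₀/ω)·sinh
numerator   = 1.3477 − (0.4440)·3.129777 − (1.0207/3.0379)·2.965721 = -1.038370
denominator = 1 − 3.129777 = -2.129777
p = -1.038370 / -2.129777 = 0.4875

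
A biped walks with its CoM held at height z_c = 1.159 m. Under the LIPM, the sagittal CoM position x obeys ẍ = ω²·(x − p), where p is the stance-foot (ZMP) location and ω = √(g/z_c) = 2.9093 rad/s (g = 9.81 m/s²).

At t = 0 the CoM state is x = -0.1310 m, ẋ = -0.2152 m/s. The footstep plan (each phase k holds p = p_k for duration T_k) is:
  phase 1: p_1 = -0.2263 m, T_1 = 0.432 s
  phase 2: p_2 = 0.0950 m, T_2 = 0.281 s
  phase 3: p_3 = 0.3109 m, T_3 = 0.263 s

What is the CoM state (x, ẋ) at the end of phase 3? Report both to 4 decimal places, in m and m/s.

phase 1: p=-0.2263, T=0.432, ωT=1.256818, cosh=1.899389, sinh=1.614831; start (x,ẋ)=(-0.131000, -0.215200) → end (x,ẋ)=(-0.164737, 0.038973)
phase 2: p=0.0950, T=0.281, ωT=0.817513, cosh=1.353195, sinh=0.911666; start (x,ẋ)=(-0.164737, 0.038973) → end (x,ẋ)=(-0.244262, -0.636164)
phase 3: p=0.3109, T=0.263, ωT=0.765146, cosh=1.307287, sinh=0.842021; start (x,ẋ)=(-0.244262, -0.636164) → end (x,ẋ)=(-0.598976, -2.191623)

x = -0.5990, ẋ = -2.1916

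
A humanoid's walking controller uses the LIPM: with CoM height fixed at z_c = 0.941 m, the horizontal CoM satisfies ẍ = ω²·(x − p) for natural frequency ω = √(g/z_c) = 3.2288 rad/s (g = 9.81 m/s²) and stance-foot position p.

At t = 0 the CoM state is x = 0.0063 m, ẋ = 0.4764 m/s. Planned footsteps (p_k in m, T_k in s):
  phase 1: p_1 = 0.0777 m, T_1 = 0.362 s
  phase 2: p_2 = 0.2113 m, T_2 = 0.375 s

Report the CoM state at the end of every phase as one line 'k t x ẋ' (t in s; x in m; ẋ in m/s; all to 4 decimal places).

1 0.3620 0.1662 0.5055
2 0.7370 0.3683 0.7009

phase 1: p=0.0777, T=0.362, ωT=1.168826, cosh=1.764471, sinh=1.453740; start (x,ẋ)=(0.006300, 0.476400) → end (x,ẋ)=(0.166212, 0.505454)
phase 2: p=0.2113, T=0.375, ωT=1.210800, cosh=1.827064, sinh=1.529105; start (x,ẋ)=(0.166212, 0.505454) → end (x,ẋ)=(0.368296, 0.700889)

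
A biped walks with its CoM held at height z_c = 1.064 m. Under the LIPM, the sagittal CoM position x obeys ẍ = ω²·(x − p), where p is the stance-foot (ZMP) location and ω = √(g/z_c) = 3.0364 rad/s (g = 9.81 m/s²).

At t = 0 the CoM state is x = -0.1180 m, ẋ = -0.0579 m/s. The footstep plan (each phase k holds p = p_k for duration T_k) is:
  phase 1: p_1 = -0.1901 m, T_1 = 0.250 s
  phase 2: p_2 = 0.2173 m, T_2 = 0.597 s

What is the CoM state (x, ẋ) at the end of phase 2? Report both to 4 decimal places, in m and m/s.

phase 1: p=-0.1901, T=0.250, ωT=0.759100, cosh=1.302220, sinh=0.834133; start (x,ẋ)=(-0.118000, -0.057900) → end (x,ẋ)=(-0.112116, 0.107213)
phase 2: p=0.2173, T=0.597, ωT=1.812731, cosh=3.145182, sinh=2.981974; start (x,ẋ)=(-0.112116, 0.107213) → end (x,ẋ)=(-0.713481, -2.645478)

x = -0.7135, ẋ = -2.6455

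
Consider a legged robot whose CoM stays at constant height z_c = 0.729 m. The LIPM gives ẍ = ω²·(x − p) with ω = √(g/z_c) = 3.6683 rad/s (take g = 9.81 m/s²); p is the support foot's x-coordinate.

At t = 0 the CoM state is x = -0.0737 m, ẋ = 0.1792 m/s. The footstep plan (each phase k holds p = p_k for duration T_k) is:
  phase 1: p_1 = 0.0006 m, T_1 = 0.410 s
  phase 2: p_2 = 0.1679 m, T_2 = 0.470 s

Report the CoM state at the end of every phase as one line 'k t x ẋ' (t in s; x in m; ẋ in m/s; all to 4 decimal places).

1 0.4100 -0.0703 -0.1598
2 0.8800 -0.6396 -2.8348

phase 1: p=0.0006, T=0.410, ωT=1.504003, cosh=2.360952, sinh=2.138713; start (x,ẋ)=(-0.073700, 0.179200) → end (x,ẋ)=(-0.070341, -0.159834)
phase 2: p=0.1679, T=0.470, ωT=1.724101, cosh=2.892905, sinh=2.714572; start (x,ẋ)=(-0.070341, -0.159834) → end (x,ẋ)=(-0.639586, -2.834751)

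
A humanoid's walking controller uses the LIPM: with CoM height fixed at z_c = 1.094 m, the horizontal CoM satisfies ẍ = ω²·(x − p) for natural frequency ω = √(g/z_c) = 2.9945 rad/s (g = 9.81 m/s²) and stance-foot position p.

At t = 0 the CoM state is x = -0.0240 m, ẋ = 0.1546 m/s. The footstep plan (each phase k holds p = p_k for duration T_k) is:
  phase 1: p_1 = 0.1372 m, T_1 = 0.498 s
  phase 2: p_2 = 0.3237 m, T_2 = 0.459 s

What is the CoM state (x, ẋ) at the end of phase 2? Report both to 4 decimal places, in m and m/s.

x = -1.0367, ẋ = -3.8962

phase 1: p=0.1372, T=0.498, ωT=1.491261, cosh=2.333891, sinh=2.108803; start (x,ẋ)=(-0.024000, 0.154600) → end (x,ẋ)=(-0.130150, -0.657128)
phase 2: p=0.3237, T=0.459, ωT=1.374475, cosh=2.102988, sinh=1.850015; start (x,ẋ)=(-0.130150, -0.657128) → end (x,ẋ)=(-1.036717, -3.896202)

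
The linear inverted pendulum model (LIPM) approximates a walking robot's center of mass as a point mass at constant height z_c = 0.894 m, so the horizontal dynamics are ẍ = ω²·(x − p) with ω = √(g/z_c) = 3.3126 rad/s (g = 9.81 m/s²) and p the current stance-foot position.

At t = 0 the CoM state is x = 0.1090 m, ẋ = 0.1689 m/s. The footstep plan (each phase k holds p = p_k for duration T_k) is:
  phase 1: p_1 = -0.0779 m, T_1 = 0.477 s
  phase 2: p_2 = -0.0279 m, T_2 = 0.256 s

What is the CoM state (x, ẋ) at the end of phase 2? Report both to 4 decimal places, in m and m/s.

x = 1.2576, ẋ = 4.2894

phase 1: p=-0.0779, T=0.477, ωT=1.580110, cosh=2.530722, sinh=2.324769; start (x,ẋ)=(0.109000, 0.168900) → end (x,ẋ)=(0.513625, 1.866761)
phase 2: p=-0.0279, T=0.256, ωT=0.848026, cosh=1.381646, sinh=0.953386; start (x,ẋ)=(0.513625, 1.866761) → end (x,ẋ)=(1.257561, 4.289441)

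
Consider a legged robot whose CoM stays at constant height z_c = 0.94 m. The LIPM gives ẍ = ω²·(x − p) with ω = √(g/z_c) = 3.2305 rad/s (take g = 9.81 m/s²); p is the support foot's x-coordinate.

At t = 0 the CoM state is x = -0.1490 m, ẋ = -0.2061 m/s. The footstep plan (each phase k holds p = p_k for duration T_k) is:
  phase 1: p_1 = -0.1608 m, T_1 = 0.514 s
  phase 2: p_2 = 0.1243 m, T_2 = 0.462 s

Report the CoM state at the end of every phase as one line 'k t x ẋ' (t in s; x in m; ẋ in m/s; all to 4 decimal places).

phase 1: p=-0.1608, T=0.514, ωT=1.660477, cosh=2.725934, sinh=2.535886; start (x,ẋ)=(-0.149000, -0.206100) → end (x,ẋ)=(-0.290419, -0.465147)
phase 2: p=0.1243, T=0.462, ωT=1.492491, cosh=2.336487, sinh=2.111675; start (x,ẋ)=(-0.290419, -0.465147) → end (x,ẋ)=(-1.148737, -3.915926)

1 0.5140 -0.2904 -0.4651
2 0.9760 -1.1487 -3.9159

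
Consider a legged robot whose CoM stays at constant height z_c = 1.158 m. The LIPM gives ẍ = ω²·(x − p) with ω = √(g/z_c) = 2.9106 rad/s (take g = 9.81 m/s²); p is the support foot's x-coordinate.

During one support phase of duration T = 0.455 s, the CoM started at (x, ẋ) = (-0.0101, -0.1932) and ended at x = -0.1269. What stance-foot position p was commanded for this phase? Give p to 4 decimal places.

ωT = 2.9106·0.455 = 1.324323; cosh(ωT) = 2.012811, sinh(ωT) = 1.746828
x(T) = p + (x₀−p)·cosh(ωT) + (ẋ₀/ω)·sinh(ωT) ⇒ p·(1 − cosh) = x(T) − x₀·cosh − (ẋ₀/ω)·sinh
numerator   = -0.1269 − (-0.0101)·2.012811 − (-0.1932/2.9106)·1.746828 = 0.009380
denominator = 1 − 2.012811 = -1.012811
p = 0.009380 / -1.012811 = -0.0093

p = -0.0093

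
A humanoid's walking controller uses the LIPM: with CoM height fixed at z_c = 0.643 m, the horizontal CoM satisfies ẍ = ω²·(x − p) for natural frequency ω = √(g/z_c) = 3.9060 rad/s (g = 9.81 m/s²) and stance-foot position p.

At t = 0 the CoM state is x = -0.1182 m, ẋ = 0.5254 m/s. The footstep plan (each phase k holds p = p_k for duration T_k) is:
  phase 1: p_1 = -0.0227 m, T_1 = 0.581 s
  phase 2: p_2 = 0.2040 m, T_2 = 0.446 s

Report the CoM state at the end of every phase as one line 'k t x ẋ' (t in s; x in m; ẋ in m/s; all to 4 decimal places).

1 0.5810 0.1541 0.7834
2 1.0270 0.6122 1.7657

phase 1: p=-0.0227, T=0.581, ωT=2.269386, cosh=4.888418, sinh=4.785042; start (x,ẋ)=(-0.118200, 0.525400) → end (x,ẋ)=(0.154097, 0.783444)
phase 2: p=0.2040, T=0.446, ωT=1.742076, cosh=2.942170, sinh=2.767013; start (x,ẋ)=(0.154097, 0.783444) → end (x,ẋ)=(0.612169, 1.765675)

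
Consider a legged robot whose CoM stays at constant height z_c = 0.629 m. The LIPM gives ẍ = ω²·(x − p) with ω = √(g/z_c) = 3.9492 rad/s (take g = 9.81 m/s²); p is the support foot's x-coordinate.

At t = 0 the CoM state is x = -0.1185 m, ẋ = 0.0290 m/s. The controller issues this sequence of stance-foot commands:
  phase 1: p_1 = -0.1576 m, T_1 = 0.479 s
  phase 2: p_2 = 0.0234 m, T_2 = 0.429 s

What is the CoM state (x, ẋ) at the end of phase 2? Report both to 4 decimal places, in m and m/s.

x = 0.3526, ẋ = 1.4281

phase 1: p=-0.1576, T=0.479, ωT=1.891667, cosh=3.390616, sinh=3.239795; start (x,ẋ)=(-0.118500, 0.029000) → end (x,ẋ)=(-0.001236, 0.598597)
phase 2: p=0.0234, T=0.429, ωT=1.694207, cosh=2.813036, sinh=2.629291; start (x,ẋ)=(-0.001236, 0.598597) → end (x,ẋ)=(0.352630, 1.428061)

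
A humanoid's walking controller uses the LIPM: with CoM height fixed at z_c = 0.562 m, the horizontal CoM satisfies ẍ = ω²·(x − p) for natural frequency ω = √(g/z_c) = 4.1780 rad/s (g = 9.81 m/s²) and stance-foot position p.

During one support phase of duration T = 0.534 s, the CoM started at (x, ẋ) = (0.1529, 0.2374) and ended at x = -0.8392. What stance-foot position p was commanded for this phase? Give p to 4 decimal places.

p = 0.4909

ωT = 4.1780·0.534 = 2.231052; cosh(ωT) = 4.708535, sinh(ωT) = 4.601120
x(T) = p + (x₀−p)·cosh(ωT) + (ẋ₀/ω)·sinh(ωT) ⇒ p·(1 − cosh) = x(T) − x₀·cosh − (ẋ₀/ω)·sinh
numerator   = -0.8392 − (0.1529)·4.708535 − (0.2374/4.1780)·4.601120 = -1.820577
denominator = 1 − 4.708535 = -3.708535
p = -1.820577 / -3.708535 = 0.4909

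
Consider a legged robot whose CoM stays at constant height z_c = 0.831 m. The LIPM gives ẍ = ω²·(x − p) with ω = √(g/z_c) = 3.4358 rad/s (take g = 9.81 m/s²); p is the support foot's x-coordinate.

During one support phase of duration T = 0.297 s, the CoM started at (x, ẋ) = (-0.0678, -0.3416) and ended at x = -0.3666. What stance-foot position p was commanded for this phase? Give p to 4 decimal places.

ωT = 3.4358·0.297 = 1.020433; cosh(ωT) = 1.567417, sinh(ωT) = 1.206978
x(T) = p + (x₀−p)·cosh(ωT) + (ẋ₀/ω)·sinh(ωT) ⇒ p·(1 − cosh) = x(T) − x₀·cosh − (ẋ₀/ω)·sinh
numerator   = -0.3666 − (-0.0678)·1.567417 − (-0.3416/3.4358)·1.206978 = -0.140327
denominator = 1 − 1.567417 = -0.567417
p = -0.140327 / -0.567417 = 0.2473

p = 0.2473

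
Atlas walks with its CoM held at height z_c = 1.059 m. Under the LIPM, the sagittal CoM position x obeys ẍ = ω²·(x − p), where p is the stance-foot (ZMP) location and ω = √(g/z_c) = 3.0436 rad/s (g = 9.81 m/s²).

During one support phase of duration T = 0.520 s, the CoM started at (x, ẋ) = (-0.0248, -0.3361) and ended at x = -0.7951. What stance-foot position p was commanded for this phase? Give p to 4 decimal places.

ωT = 3.0436·0.520 = 1.582672; cosh(ωT) = 2.536686, sinh(ωT) = 2.331260
x(T) = p + (x₀−p)·cosh(ωT) + (ẋ₀/ω)·sinh(ωT) ⇒ p·(1 − cosh) = x(T) − x₀·cosh − (ẋ₀/ω)·sinh
numerator   = -0.7951 − (-0.0248)·2.536686 − (-0.3361/3.0436)·2.331260 = -0.474753
denominator = 1 − 2.536686 = -1.536686
p = -0.474753 / -1.536686 = 0.3089

p = 0.3089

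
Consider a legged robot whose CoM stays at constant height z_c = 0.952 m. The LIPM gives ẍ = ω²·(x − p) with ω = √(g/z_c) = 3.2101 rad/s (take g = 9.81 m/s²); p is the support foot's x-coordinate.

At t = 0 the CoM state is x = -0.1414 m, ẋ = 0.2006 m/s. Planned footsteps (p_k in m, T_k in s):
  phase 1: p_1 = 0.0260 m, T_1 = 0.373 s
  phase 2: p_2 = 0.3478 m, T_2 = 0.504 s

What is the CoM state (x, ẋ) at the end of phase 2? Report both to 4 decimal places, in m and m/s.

x = -1.3782, ẋ = -5.2915

phase 1: p=0.0260, T=0.373, ωT=1.197367, cosh=1.806688, sinh=1.504700; start (x,ẋ)=(-0.141400, 0.200600) → end (x,ẋ)=(-0.182410, -0.446160)
phase 2: p=0.3478, T=0.504, ωT=1.617890, cosh=2.620379, sinh=2.422062; start (x,ẋ)=(-0.182410, -0.446160) → end (x,ẋ)=(-1.378186, -5.291528)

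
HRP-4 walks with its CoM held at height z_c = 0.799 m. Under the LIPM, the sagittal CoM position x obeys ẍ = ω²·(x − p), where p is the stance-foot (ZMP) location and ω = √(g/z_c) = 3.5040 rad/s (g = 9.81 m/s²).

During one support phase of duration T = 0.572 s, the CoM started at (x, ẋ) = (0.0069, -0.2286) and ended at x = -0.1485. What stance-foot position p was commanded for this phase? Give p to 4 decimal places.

p = -0.0227

ωT = 3.5040·0.572 = 2.004288; cosh(ωT) = 3.777782, sinh(ωT) = 3.643026
x(T) = p + (x₀−p)·cosh(ωT) + (ẋ₀/ω)·sinh(ωT) ⇒ p·(1 − cosh) = x(T) − x₀·cosh − (ẋ₀/ω)·sinh
numerator   = -0.1485 − (0.0069)·3.777782 − (-0.2286/3.5040)·3.643026 = 0.063103
denominator = 1 − 3.777782 = -2.777782
p = 0.063103 / -2.777782 = -0.0227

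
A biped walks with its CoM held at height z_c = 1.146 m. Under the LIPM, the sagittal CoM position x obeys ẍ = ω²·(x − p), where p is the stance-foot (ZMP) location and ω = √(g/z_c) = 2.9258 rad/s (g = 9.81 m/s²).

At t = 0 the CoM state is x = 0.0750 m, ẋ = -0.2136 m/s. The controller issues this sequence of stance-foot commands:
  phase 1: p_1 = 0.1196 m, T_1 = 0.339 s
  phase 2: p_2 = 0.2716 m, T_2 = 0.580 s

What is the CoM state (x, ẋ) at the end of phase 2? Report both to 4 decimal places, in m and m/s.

phase 1: p=0.1196, T=0.339, ωT=0.991846, cosh=1.533549, sinh=1.162658; start (x,ẋ)=(0.075000, -0.213600) → end (x,ẋ)=(-0.033677, -0.479282)
phase 2: p=0.2716, T=0.580, ωT=1.696964, cosh=2.820296, sinh=2.637057; start (x,ẋ)=(-0.033677, -0.479282) → end (x,ẋ)=(-1.021354, -3.707083)

x = -1.0214, ẋ = -3.7071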